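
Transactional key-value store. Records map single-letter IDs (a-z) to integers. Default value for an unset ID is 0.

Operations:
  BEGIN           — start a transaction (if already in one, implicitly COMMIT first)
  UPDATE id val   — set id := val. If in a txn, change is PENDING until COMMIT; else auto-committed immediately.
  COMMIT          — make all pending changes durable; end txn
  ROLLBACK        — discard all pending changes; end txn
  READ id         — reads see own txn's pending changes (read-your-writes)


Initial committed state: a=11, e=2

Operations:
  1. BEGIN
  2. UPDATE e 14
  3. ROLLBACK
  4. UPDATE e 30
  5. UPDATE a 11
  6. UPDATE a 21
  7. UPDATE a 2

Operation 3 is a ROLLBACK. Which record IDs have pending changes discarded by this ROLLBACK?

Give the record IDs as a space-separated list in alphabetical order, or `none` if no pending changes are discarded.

Answer: e

Derivation:
Initial committed: {a=11, e=2}
Op 1: BEGIN: in_txn=True, pending={}
Op 2: UPDATE e=14 (pending; pending now {e=14})
Op 3: ROLLBACK: discarded pending ['e']; in_txn=False
Op 4: UPDATE e=30 (auto-commit; committed e=30)
Op 5: UPDATE a=11 (auto-commit; committed a=11)
Op 6: UPDATE a=21 (auto-commit; committed a=21)
Op 7: UPDATE a=2 (auto-commit; committed a=2)
ROLLBACK at op 3 discards: ['e']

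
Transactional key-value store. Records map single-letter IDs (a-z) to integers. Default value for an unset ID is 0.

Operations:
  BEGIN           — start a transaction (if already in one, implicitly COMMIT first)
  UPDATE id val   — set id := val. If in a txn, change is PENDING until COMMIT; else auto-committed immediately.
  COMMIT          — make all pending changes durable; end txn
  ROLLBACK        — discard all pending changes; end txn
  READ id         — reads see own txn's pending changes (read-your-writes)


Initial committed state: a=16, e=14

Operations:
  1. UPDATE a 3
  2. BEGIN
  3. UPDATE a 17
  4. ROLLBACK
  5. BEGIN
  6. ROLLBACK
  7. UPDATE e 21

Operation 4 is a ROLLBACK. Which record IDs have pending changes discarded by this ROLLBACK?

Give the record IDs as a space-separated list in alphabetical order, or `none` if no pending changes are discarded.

Initial committed: {a=16, e=14}
Op 1: UPDATE a=3 (auto-commit; committed a=3)
Op 2: BEGIN: in_txn=True, pending={}
Op 3: UPDATE a=17 (pending; pending now {a=17})
Op 4: ROLLBACK: discarded pending ['a']; in_txn=False
Op 5: BEGIN: in_txn=True, pending={}
Op 6: ROLLBACK: discarded pending []; in_txn=False
Op 7: UPDATE e=21 (auto-commit; committed e=21)
ROLLBACK at op 4 discards: ['a']

Answer: a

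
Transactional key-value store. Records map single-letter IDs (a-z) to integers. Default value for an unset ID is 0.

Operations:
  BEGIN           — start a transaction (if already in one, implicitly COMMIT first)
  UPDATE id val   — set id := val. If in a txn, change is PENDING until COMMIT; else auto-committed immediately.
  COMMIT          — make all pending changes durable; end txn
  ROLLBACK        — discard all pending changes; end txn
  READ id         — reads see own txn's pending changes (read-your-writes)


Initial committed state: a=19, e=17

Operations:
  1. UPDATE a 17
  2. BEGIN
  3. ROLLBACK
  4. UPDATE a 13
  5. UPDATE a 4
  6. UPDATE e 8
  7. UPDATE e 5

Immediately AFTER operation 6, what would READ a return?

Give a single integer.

Initial committed: {a=19, e=17}
Op 1: UPDATE a=17 (auto-commit; committed a=17)
Op 2: BEGIN: in_txn=True, pending={}
Op 3: ROLLBACK: discarded pending []; in_txn=False
Op 4: UPDATE a=13 (auto-commit; committed a=13)
Op 5: UPDATE a=4 (auto-commit; committed a=4)
Op 6: UPDATE e=8 (auto-commit; committed e=8)
After op 6: visible(a) = 4 (pending={}, committed={a=4, e=8})

Answer: 4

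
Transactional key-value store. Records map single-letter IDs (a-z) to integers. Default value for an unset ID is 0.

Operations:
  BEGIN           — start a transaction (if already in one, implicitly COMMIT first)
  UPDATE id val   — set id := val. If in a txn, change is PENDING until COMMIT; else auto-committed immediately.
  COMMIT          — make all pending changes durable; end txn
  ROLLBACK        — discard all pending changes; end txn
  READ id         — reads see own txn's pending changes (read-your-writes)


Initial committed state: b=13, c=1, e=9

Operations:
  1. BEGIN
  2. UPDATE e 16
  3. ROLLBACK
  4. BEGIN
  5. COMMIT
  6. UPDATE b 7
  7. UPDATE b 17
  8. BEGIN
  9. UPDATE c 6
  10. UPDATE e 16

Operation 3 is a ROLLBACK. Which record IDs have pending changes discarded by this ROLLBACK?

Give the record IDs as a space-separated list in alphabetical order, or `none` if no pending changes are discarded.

Initial committed: {b=13, c=1, e=9}
Op 1: BEGIN: in_txn=True, pending={}
Op 2: UPDATE e=16 (pending; pending now {e=16})
Op 3: ROLLBACK: discarded pending ['e']; in_txn=False
Op 4: BEGIN: in_txn=True, pending={}
Op 5: COMMIT: merged [] into committed; committed now {b=13, c=1, e=9}
Op 6: UPDATE b=7 (auto-commit; committed b=7)
Op 7: UPDATE b=17 (auto-commit; committed b=17)
Op 8: BEGIN: in_txn=True, pending={}
Op 9: UPDATE c=6 (pending; pending now {c=6})
Op 10: UPDATE e=16 (pending; pending now {c=6, e=16})
ROLLBACK at op 3 discards: ['e']

Answer: e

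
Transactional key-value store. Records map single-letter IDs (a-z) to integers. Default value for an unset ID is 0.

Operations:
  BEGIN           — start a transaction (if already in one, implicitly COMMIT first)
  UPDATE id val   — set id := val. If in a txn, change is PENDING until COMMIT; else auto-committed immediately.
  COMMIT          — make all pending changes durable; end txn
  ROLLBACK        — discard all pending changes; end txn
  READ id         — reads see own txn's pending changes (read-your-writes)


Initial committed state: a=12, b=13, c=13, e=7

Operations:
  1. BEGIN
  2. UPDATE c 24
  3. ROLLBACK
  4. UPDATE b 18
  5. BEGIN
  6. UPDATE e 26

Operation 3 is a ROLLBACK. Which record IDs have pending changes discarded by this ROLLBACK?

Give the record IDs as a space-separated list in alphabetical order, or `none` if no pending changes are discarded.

Answer: c

Derivation:
Initial committed: {a=12, b=13, c=13, e=7}
Op 1: BEGIN: in_txn=True, pending={}
Op 2: UPDATE c=24 (pending; pending now {c=24})
Op 3: ROLLBACK: discarded pending ['c']; in_txn=False
Op 4: UPDATE b=18 (auto-commit; committed b=18)
Op 5: BEGIN: in_txn=True, pending={}
Op 6: UPDATE e=26 (pending; pending now {e=26})
ROLLBACK at op 3 discards: ['c']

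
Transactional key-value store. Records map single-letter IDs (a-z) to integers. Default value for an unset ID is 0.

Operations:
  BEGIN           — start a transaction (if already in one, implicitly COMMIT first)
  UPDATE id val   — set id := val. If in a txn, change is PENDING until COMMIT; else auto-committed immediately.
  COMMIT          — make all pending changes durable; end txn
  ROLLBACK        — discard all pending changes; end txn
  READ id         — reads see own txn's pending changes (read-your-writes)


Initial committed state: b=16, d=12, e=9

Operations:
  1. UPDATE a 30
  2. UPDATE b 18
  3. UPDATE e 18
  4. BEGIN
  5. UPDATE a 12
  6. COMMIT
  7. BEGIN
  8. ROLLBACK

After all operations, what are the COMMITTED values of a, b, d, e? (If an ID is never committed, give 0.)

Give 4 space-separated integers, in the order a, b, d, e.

Answer: 12 18 12 18

Derivation:
Initial committed: {b=16, d=12, e=9}
Op 1: UPDATE a=30 (auto-commit; committed a=30)
Op 2: UPDATE b=18 (auto-commit; committed b=18)
Op 3: UPDATE e=18 (auto-commit; committed e=18)
Op 4: BEGIN: in_txn=True, pending={}
Op 5: UPDATE a=12 (pending; pending now {a=12})
Op 6: COMMIT: merged ['a'] into committed; committed now {a=12, b=18, d=12, e=18}
Op 7: BEGIN: in_txn=True, pending={}
Op 8: ROLLBACK: discarded pending []; in_txn=False
Final committed: {a=12, b=18, d=12, e=18}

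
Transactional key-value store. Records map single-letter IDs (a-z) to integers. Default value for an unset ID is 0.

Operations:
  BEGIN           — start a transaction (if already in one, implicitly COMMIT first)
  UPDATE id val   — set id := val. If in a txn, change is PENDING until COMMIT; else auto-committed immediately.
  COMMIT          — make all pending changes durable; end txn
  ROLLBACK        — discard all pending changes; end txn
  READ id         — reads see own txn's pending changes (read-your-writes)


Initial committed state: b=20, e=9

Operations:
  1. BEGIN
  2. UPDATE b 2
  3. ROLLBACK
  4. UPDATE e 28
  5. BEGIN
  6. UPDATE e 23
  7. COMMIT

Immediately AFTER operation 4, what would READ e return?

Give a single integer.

Answer: 28

Derivation:
Initial committed: {b=20, e=9}
Op 1: BEGIN: in_txn=True, pending={}
Op 2: UPDATE b=2 (pending; pending now {b=2})
Op 3: ROLLBACK: discarded pending ['b']; in_txn=False
Op 4: UPDATE e=28 (auto-commit; committed e=28)
After op 4: visible(e) = 28 (pending={}, committed={b=20, e=28})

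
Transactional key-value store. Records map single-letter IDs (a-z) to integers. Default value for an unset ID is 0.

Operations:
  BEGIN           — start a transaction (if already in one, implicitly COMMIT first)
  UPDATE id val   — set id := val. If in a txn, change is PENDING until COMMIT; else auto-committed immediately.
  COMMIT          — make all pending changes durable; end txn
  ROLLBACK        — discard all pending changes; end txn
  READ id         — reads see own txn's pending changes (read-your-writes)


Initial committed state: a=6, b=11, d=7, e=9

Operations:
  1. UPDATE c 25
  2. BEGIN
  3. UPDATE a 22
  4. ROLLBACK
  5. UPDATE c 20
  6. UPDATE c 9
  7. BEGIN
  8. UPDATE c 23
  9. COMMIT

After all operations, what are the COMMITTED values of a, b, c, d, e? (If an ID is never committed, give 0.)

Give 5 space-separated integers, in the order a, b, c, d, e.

Answer: 6 11 23 7 9

Derivation:
Initial committed: {a=6, b=11, d=7, e=9}
Op 1: UPDATE c=25 (auto-commit; committed c=25)
Op 2: BEGIN: in_txn=True, pending={}
Op 3: UPDATE a=22 (pending; pending now {a=22})
Op 4: ROLLBACK: discarded pending ['a']; in_txn=False
Op 5: UPDATE c=20 (auto-commit; committed c=20)
Op 6: UPDATE c=9 (auto-commit; committed c=9)
Op 7: BEGIN: in_txn=True, pending={}
Op 8: UPDATE c=23 (pending; pending now {c=23})
Op 9: COMMIT: merged ['c'] into committed; committed now {a=6, b=11, c=23, d=7, e=9}
Final committed: {a=6, b=11, c=23, d=7, e=9}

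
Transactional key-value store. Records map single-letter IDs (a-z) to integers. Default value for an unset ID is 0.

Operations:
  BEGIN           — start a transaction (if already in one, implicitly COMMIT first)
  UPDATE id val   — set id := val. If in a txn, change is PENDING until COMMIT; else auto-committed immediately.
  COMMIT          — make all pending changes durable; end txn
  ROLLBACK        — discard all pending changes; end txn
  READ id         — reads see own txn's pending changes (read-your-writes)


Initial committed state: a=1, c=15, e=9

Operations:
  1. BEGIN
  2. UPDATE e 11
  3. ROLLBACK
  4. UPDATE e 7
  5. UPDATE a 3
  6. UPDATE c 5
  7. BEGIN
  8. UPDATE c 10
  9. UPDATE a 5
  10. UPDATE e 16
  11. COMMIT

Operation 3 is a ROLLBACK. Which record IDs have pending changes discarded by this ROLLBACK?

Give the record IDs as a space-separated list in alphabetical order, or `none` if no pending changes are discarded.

Answer: e

Derivation:
Initial committed: {a=1, c=15, e=9}
Op 1: BEGIN: in_txn=True, pending={}
Op 2: UPDATE e=11 (pending; pending now {e=11})
Op 3: ROLLBACK: discarded pending ['e']; in_txn=False
Op 4: UPDATE e=7 (auto-commit; committed e=7)
Op 5: UPDATE a=3 (auto-commit; committed a=3)
Op 6: UPDATE c=5 (auto-commit; committed c=5)
Op 7: BEGIN: in_txn=True, pending={}
Op 8: UPDATE c=10 (pending; pending now {c=10})
Op 9: UPDATE a=5 (pending; pending now {a=5, c=10})
Op 10: UPDATE e=16 (pending; pending now {a=5, c=10, e=16})
Op 11: COMMIT: merged ['a', 'c', 'e'] into committed; committed now {a=5, c=10, e=16}
ROLLBACK at op 3 discards: ['e']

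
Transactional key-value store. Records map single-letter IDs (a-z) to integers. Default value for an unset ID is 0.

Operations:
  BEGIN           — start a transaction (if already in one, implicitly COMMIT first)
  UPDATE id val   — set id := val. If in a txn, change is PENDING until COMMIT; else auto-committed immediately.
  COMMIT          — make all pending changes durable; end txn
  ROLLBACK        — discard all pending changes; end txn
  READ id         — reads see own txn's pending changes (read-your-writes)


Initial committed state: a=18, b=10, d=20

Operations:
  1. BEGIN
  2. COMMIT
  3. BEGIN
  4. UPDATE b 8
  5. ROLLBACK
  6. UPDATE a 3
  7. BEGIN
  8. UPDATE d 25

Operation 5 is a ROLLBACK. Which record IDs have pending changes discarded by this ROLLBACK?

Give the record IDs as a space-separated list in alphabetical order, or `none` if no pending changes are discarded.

Initial committed: {a=18, b=10, d=20}
Op 1: BEGIN: in_txn=True, pending={}
Op 2: COMMIT: merged [] into committed; committed now {a=18, b=10, d=20}
Op 3: BEGIN: in_txn=True, pending={}
Op 4: UPDATE b=8 (pending; pending now {b=8})
Op 5: ROLLBACK: discarded pending ['b']; in_txn=False
Op 6: UPDATE a=3 (auto-commit; committed a=3)
Op 7: BEGIN: in_txn=True, pending={}
Op 8: UPDATE d=25 (pending; pending now {d=25})
ROLLBACK at op 5 discards: ['b']

Answer: b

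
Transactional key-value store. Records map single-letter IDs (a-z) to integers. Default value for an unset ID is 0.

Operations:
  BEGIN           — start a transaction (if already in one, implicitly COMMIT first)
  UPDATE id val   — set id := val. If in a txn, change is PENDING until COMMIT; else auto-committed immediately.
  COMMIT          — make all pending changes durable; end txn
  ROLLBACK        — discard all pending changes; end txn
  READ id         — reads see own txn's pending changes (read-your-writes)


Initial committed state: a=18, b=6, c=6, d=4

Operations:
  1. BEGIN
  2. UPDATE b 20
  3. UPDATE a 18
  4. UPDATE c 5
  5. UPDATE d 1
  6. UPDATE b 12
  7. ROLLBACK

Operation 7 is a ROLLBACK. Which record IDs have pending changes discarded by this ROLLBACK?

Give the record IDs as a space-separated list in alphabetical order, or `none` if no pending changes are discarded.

Answer: a b c d

Derivation:
Initial committed: {a=18, b=6, c=6, d=4}
Op 1: BEGIN: in_txn=True, pending={}
Op 2: UPDATE b=20 (pending; pending now {b=20})
Op 3: UPDATE a=18 (pending; pending now {a=18, b=20})
Op 4: UPDATE c=5 (pending; pending now {a=18, b=20, c=5})
Op 5: UPDATE d=1 (pending; pending now {a=18, b=20, c=5, d=1})
Op 6: UPDATE b=12 (pending; pending now {a=18, b=12, c=5, d=1})
Op 7: ROLLBACK: discarded pending ['a', 'b', 'c', 'd']; in_txn=False
ROLLBACK at op 7 discards: ['a', 'b', 'c', 'd']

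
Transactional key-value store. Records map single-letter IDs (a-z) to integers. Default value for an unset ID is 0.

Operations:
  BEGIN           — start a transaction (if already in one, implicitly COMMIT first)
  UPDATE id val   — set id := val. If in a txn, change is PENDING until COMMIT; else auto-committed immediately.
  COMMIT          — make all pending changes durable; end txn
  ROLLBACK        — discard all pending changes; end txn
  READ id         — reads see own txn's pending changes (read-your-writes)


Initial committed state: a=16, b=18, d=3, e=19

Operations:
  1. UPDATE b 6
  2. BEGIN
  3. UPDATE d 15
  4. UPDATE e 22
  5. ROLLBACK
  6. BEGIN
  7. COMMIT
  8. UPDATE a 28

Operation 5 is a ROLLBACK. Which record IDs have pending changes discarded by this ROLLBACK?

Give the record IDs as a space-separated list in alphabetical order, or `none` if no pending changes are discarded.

Initial committed: {a=16, b=18, d=3, e=19}
Op 1: UPDATE b=6 (auto-commit; committed b=6)
Op 2: BEGIN: in_txn=True, pending={}
Op 3: UPDATE d=15 (pending; pending now {d=15})
Op 4: UPDATE e=22 (pending; pending now {d=15, e=22})
Op 5: ROLLBACK: discarded pending ['d', 'e']; in_txn=False
Op 6: BEGIN: in_txn=True, pending={}
Op 7: COMMIT: merged [] into committed; committed now {a=16, b=6, d=3, e=19}
Op 8: UPDATE a=28 (auto-commit; committed a=28)
ROLLBACK at op 5 discards: ['d', 'e']

Answer: d e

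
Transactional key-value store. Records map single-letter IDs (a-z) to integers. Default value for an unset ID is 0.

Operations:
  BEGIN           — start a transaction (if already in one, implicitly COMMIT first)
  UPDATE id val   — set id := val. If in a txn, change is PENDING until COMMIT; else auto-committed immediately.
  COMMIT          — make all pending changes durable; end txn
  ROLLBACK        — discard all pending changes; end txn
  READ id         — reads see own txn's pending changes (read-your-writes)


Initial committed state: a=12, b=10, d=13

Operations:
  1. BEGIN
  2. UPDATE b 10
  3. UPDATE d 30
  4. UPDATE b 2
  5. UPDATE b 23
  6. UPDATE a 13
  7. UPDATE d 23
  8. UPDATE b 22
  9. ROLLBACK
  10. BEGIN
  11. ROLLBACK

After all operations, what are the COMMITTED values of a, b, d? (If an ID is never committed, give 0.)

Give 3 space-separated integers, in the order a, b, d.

Answer: 12 10 13

Derivation:
Initial committed: {a=12, b=10, d=13}
Op 1: BEGIN: in_txn=True, pending={}
Op 2: UPDATE b=10 (pending; pending now {b=10})
Op 3: UPDATE d=30 (pending; pending now {b=10, d=30})
Op 4: UPDATE b=2 (pending; pending now {b=2, d=30})
Op 5: UPDATE b=23 (pending; pending now {b=23, d=30})
Op 6: UPDATE a=13 (pending; pending now {a=13, b=23, d=30})
Op 7: UPDATE d=23 (pending; pending now {a=13, b=23, d=23})
Op 8: UPDATE b=22 (pending; pending now {a=13, b=22, d=23})
Op 9: ROLLBACK: discarded pending ['a', 'b', 'd']; in_txn=False
Op 10: BEGIN: in_txn=True, pending={}
Op 11: ROLLBACK: discarded pending []; in_txn=False
Final committed: {a=12, b=10, d=13}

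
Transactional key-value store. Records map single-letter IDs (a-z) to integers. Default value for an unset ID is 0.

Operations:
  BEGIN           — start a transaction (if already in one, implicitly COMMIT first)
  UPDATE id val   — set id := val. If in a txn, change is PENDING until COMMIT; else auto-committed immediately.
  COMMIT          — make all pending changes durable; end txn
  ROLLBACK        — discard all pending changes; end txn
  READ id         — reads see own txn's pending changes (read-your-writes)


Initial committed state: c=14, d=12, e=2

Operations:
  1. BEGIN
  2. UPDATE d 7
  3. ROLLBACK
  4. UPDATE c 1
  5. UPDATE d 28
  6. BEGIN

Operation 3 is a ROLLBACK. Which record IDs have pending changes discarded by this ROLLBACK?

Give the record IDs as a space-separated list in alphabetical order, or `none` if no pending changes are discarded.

Initial committed: {c=14, d=12, e=2}
Op 1: BEGIN: in_txn=True, pending={}
Op 2: UPDATE d=7 (pending; pending now {d=7})
Op 3: ROLLBACK: discarded pending ['d']; in_txn=False
Op 4: UPDATE c=1 (auto-commit; committed c=1)
Op 5: UPDATE d=28 (auto-commit; committed d=28)
Op 6: BEGIN: in_txn=True, pending={}
ROLLBACK at op 3 discards: ['d']

Answer: d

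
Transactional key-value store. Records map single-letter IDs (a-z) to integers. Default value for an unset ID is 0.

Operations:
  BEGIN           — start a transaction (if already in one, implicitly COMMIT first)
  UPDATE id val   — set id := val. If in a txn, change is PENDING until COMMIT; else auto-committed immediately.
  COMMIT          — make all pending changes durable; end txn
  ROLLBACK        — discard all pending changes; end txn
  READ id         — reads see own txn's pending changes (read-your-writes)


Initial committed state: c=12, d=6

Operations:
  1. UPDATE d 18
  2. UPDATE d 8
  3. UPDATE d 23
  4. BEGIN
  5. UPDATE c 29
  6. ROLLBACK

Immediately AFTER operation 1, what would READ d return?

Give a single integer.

Answer: 18

Derivation:
Initial committed: {c=12, d=6}
Op 1: UPDATE d=18 (auto-commit; committed d=18)
After op 1: visible(d) = 18 (pending={}, committed={c=12, d=18})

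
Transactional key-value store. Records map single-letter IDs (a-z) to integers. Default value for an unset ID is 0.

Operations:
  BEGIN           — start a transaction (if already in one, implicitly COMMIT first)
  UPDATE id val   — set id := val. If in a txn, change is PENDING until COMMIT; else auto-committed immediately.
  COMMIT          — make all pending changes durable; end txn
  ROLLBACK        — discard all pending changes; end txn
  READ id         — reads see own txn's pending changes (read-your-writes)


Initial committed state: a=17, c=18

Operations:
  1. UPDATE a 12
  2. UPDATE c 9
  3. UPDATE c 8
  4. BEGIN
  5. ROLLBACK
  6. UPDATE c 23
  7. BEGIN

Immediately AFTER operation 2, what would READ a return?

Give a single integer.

Initial committed: {a=17, c=18}
Op 1: UPDATE a=12 (auto-commit; committed a=12)
Op 2: UPDATE c=9 (auto-commit; committed c=9)
After op 2: visible(a) = 12 (pending={}, committed={a=12, c=9})

Answer: 12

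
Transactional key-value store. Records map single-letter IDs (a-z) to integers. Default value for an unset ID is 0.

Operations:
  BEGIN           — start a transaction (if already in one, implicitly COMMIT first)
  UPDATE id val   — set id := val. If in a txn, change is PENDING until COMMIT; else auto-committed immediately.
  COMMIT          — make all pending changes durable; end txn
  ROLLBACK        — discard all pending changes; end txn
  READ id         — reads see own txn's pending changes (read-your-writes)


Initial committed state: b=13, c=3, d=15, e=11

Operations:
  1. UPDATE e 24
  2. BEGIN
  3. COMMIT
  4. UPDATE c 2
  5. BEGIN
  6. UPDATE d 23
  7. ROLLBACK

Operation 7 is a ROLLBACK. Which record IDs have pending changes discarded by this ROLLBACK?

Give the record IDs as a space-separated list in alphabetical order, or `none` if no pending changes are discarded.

Answer: d

Derivation:
Initial committed: {b=13, c=3, d=15, e=11}
Op 1: UPDATE e=24 (auto-commit; committed e=24)
Op 2: BEGIN: in_txn=True, pending={}
Op 3: COMMIT: merged [] into committed; committed now {b=13, c=3, d=15, e=24}
Op 4: UPDATE c=2 (auto-commit; committed c=2)
Op 5: BEGIN: in_txn=True, pending={}
Op 6: UPDATE d=23 (pending; pending now {d=23})
Op 7: ROLLBACK: discarded pending ['d']; in_txn=False
ROLLBACK at op 7 discards: ['d']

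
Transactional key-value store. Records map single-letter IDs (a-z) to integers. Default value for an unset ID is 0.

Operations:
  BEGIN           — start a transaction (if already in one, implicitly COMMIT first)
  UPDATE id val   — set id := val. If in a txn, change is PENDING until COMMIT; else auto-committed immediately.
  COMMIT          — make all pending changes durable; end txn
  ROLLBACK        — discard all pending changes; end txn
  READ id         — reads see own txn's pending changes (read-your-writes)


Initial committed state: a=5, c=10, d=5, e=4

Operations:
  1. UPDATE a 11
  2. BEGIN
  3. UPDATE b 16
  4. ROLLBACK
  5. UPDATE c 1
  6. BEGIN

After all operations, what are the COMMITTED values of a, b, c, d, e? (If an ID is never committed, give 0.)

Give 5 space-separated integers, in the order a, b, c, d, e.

Answer: 11 0 1 5 4

Derivation:
Initial committed: {a=5, c=10, d=5, e=4}
Op 1: UPDATE a=11 (auto-commit; committed a=11)
Op 2: BEGIN: in_txn=True, pending={}
Op 3: UPDATE b=16 (pending; pending now {b=16})
Op 4: ROLLBACK: discarded pending ['b']; in_txn=False
Op 5: UPDATE c=1 (auto-commit; committed c=1)
Op 6: BEGIN: in_txn=True, pending={}
Final committed: {a=11, c=1, d=5, e=4}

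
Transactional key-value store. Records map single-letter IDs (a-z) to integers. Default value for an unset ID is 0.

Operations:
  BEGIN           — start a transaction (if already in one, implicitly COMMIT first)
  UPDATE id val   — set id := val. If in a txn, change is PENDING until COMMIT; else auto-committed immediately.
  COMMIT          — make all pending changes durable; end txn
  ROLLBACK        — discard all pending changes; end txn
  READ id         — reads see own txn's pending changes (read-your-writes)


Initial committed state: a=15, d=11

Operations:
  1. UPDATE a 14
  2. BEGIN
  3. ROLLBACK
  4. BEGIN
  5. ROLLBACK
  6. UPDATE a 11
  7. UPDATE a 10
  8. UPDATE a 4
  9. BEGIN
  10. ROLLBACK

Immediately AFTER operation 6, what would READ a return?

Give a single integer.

Initial committed: {a=15, d=11}
Op 1: UPDATE a=14 (auto-commit; committed a=14)
Op 2: BEGIN: in_txn=True, pending={}
Op 3: ROLLBACK: discarded pending []; in_txn=False
Op 4: BEGIN: in_txn=True, pending={}
Op 5: ROLLBACK: discarded pending []; in_txn=False
Op 6: UPDATE a=11 (auto-commit; committed a=11)
After op 6: visible(a) = 11 (pending={}, committed={a=11, d=11})

Answer: 11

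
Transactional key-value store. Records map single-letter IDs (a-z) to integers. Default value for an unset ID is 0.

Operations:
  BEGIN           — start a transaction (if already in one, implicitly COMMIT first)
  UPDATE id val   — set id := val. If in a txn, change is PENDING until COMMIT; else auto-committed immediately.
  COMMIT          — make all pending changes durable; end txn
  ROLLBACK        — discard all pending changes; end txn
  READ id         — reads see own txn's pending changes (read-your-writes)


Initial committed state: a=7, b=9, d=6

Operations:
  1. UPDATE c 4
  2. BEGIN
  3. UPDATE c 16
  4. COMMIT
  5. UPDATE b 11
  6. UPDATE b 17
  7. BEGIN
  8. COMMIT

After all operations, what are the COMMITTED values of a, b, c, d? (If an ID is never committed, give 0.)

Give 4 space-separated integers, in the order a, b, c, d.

Initial committed: {a=7, b=9, d=6}
Op 1: UPDATE c=4 (auto-commit; committed c=4)
Op 2: BEGIN: in_txn=True, pending={}
Op 3: UPDATE c=16 (pending; pending now {c=16})
Op 4: COMMIT: merged ['c'] into committed; committed now {a=7, b=9, c=16, d=6}
Op 5: UPDATE b=11 (auto-commit; committed b=11)
Op 6: UPDATE b=17 (auto-commit; committed b=17)
Op 7: BEGIN: in_txn=True, pending={}
Op 8: COMMIT: merged [] into committed; committed now {a=7, b=17, c=16, d=6}
Final committed: {a=7, b=17, c=16, d=6}

Answer: 7 17 16 6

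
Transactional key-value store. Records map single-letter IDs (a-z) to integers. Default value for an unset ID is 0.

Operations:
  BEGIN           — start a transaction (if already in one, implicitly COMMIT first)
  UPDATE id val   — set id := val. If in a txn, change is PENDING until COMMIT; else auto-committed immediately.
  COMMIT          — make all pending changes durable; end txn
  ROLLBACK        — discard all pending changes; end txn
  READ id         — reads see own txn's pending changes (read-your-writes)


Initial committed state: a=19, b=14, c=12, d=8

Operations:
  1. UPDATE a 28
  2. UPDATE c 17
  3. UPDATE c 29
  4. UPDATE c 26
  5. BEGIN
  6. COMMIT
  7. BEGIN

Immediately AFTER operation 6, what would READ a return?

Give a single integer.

Initial committed: {a=19, b=14, c=12, d=8}
Op 1: UPDATE a=28 (auto-commit; committed a=28)
Op 2: UPDATE c=17 (auto-commit; committed c=17)
Op 3: UPDATE c=29 (auto-commit; committed c=29)
Op 4: UPDATE c=26 (auto-commit; committed c=26)
Op 5: BEGIN: in_txn=True, pending={}
Op 6: COMMIT: merged [] into committed; committed now {a=28, b=14, c=26, d=8}
After op 6: visible(a) = 28 (pending={}, committed={a=28, b=14, c=26, d=8})

Answer: 28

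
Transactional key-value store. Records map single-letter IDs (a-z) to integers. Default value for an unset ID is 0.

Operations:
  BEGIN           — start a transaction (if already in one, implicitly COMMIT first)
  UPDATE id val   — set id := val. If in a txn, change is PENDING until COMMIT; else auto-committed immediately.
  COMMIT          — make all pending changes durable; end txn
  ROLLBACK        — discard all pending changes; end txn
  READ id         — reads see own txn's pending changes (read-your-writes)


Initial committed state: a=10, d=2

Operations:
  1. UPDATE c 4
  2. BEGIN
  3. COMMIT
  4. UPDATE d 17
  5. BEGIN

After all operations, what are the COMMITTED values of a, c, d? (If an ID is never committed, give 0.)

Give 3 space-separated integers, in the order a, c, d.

Answer: 10 4 17

Derivation:
Initial committed: {a=10, d=2}
Op 1: UPDATE c=4 (auto-commit; committed c=4)
Op 2: BEGIN: in_txn=True, pending={}
Op 3: COMMIT: merged [] into committed; committed now {a=10, c=4, d=2}
Op 4: UPDATE d=17 (auto-commit; committed d=17)
Op 5: BEGIN: in_txn=True, pending={}
Final committed: {a=10, c=4, d=17}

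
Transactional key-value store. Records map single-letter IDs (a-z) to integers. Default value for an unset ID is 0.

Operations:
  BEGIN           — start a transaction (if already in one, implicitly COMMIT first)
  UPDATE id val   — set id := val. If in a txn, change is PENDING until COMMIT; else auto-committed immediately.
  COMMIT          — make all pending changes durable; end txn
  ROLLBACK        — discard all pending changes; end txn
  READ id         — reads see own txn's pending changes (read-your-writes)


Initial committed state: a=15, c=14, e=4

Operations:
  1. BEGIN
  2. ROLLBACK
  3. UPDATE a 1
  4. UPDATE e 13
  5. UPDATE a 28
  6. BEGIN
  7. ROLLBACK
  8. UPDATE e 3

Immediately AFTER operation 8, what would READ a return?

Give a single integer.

Initial committed: {a=15, c=14, e=4}
Op 1: BEGIN: in_txn=True, pending={}
Op 2: ROLLBACK: discarded pending []; in_txn=False
Op 3: UPDATE a=1 (auto-commit; committed a=1)
Op 4: UPDATE e=13 (auto-commit; committed e=13)
Op 5: UPDATE a=28 (auto-commit; committed a=28)
Op 6: BEGIN: in_txn=True, pending={}
Op 7: ROLLBACK: discarded pending []; in_txn=False
Op 8: UPDATE e=3 (auto-commit; committed e=3)
After op 8: visible(a) = 28 (pending={}, committed={a=28, c=14, e=3})

Answer: 28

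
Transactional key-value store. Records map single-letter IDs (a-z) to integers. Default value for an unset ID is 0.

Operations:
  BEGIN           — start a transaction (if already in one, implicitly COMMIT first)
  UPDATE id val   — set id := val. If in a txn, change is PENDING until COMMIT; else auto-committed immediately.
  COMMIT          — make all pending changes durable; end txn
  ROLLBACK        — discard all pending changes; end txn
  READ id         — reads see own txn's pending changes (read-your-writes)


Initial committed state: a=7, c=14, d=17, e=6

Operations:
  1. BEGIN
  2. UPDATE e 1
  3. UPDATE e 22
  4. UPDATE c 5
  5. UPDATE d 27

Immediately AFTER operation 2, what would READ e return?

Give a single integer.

Answer: 1

Derivation:
Initial committed: {a=7, c=14, d=17, e=6}
Op 1: BEGIN: in_txn=True, pending={}
Op 2: UPDATE e=1 (pending; pending now {e=1})
After op 2: visible(e) = 1 (pending={e=1}, committed={a=7, c=14, d=17, e=6})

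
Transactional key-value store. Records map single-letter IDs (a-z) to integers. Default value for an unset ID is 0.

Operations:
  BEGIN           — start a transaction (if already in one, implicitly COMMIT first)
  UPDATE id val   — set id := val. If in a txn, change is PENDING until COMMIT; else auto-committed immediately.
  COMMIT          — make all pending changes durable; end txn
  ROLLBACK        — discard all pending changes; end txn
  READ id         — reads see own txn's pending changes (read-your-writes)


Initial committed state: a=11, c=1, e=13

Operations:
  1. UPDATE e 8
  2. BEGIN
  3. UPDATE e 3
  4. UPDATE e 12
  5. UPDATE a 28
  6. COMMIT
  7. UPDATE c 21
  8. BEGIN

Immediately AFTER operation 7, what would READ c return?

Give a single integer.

Answer: 21

Derivation:
Initial committed: {a=11, c=1, e=13}
Op 1: UPDATE e=8 (auto-commit; committed e=8)
Op 2: BEGIN: in_txn=True, pending={}
Op 3: UPDATE e=3 (pending; pending now {e=3})
Op 4: UPDATE e=12 (pending; pending now {e=12})
Op 5: UPDATE a=28 (pending; pending now {a=28, e=12})
Op 6: COMMIT: merged ['a', 'e'] into committed; committed now {a=28, c=1, e=12}
Op 7: UPDATE c=21 (auto-commit; committed c=21)
After op 7: visible(c) = 21 (pending={}, committed={a=28, c=21, e=12})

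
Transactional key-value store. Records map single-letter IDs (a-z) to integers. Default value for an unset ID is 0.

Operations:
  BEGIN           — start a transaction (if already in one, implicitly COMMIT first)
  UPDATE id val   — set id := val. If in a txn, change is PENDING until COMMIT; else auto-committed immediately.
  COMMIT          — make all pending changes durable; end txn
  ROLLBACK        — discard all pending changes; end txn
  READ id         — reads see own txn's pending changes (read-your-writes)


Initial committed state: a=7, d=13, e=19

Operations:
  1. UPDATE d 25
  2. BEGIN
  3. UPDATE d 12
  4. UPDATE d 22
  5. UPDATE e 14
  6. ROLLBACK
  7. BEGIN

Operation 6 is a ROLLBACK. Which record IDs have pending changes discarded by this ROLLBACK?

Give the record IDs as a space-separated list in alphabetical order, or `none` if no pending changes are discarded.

Initial committed: {a=7, d=13, e=19}
Op 1: UPDATE d=25 (auto-commit; committed d=25)
Op 2: BEGIN: in_txn=True, pending={}
Op 3: UPDATE d=12 (pending; pending now {d=12})
Op 4: UPDATE d=22 (pending; pending now {d=22})
Op 5: UPDATE e=14 (pending; pending now {d=22, e=14})
Op 6: ROLLBACK: discarded pending ['d', 'e']; in_txn=False
Op 7: BEGIN: in_txn=True, pending={}
ROLLBACK at op 6 discards: ['d', 'e']

Answer: d e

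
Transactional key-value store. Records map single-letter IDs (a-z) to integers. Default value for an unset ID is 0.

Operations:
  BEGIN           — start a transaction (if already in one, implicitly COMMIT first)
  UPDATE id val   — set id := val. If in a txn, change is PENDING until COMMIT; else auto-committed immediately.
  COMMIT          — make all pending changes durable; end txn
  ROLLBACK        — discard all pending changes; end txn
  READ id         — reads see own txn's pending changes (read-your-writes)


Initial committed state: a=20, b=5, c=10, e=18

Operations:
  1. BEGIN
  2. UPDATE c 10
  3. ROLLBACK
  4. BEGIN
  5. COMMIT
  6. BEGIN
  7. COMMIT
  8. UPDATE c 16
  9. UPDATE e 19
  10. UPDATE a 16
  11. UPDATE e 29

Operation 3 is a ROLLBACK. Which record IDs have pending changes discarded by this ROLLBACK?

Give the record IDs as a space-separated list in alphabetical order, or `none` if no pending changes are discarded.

Initial committed: {a=20, b=5, c=10, e=18}
Op 1: BEGIN: in_txn=True, pending={}
Op 2: UPDATE c=10 (pending; pending now {c=10})
Op 3: ROLLBACK: discarded pending ['c']; in_txn=False
Op 4: BEGIN: in_txn=True, pending={}
Op 5: COMMIT: merged [] into committed; committed now {a=20, b=5, c=10, e=18}
Op 6: BEGIN: in_txn=True, pending={}
Op 7: COMMIT: merged [] into committed; committed now {a=20, b=5, c=10, e=18}
Op 8: UPDATE c=16 (auto-commit; committed c=16)
Op 9: UPDATE e=19 (auto-commit; committed e=19)
Op 10: UPDATE a=16 (auto-commit; committed a=16)
Op 11: UPDATE e=29 (auto-commit; committed e=29)
ROLLBACK at op 3 discards: ['c']

Answer: c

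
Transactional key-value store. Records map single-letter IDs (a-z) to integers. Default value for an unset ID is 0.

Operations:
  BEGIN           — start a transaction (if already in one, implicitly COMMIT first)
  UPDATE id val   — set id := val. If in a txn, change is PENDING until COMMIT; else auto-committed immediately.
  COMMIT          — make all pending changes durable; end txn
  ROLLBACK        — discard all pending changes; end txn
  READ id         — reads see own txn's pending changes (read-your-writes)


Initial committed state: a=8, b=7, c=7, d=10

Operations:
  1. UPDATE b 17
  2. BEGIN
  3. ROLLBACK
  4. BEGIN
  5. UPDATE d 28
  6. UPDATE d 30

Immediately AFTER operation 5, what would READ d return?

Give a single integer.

Answer: 28

Derivation:
Initial committed: {a=8, b=7, c=7, d=10}
Op 1: UPDATE b=17 (auto-commit; committed b=17)
Op 2: BEGIN: in_txn=True, pending={}
Op 3: ROLLBACK: discarded pending []; in_txn=False
Op 4: BEGIN: in_txn=True, pending={}
Op 5: UPDATE d=28 (pending; pending now {d=28})
After op 5: visible(d) = 28 (pending={d=28}, committed={a=8, b=17, c=7, d=10})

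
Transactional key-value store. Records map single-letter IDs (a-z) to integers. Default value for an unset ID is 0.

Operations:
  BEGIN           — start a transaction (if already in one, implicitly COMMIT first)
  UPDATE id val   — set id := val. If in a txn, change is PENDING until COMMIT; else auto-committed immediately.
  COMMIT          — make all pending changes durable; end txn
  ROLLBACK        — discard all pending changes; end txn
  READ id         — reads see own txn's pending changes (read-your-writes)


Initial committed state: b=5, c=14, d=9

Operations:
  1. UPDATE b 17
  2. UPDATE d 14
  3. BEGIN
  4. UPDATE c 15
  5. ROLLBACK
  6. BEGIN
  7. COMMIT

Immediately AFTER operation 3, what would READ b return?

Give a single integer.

Answer: 17

Derivation:
Initial committed: {b=5, c=14, d=9}
Op 1: UPDATE b=17 (auto-commit; committed b=17)
Op 2: UPDATE d=14 (auto-commit; committed d=14)
Op 3: BEGIN: in_txn=True, pending={}
After op 3: visible(b) = 17 (pending={}, committed={b=17, c=14, d=14})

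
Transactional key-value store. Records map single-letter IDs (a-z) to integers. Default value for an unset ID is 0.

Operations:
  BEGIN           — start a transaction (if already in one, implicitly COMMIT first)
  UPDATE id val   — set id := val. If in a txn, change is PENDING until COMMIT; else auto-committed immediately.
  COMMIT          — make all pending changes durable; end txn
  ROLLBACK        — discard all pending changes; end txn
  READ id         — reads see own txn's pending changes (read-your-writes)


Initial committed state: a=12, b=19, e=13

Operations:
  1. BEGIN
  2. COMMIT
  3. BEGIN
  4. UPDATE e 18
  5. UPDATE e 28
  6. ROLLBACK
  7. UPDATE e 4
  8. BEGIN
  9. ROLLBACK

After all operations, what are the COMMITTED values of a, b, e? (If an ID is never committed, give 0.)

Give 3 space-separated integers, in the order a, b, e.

Answer: 12 19 4

Derivation:
Initial committed: {a=12, b=19, e=13}
Op 1: BEGIN: in_txn=True, pending={}
Op 2: COMMIT: merged [] into committed; committed now {a=12, b=19, e=13}
Op 3: BEGIN: in_txn=True, pending={}
Op 4: UPDATE e=18 (pending; pending now {e=18})
Op 5: UPDATE e=28 (pending; pending now {e=28})
Op 6: ROLLBACK: discarded pending ['e']; in_txn=False
Op 7: UPDATE e=4 (auto-commit; committed e=4)
Op 8: BEGIN: in_txn=True, pending={}
Op 9: ROLLBACK: discarded pending []; in_txn=False
Final committed: {a=12, b=19, e=4}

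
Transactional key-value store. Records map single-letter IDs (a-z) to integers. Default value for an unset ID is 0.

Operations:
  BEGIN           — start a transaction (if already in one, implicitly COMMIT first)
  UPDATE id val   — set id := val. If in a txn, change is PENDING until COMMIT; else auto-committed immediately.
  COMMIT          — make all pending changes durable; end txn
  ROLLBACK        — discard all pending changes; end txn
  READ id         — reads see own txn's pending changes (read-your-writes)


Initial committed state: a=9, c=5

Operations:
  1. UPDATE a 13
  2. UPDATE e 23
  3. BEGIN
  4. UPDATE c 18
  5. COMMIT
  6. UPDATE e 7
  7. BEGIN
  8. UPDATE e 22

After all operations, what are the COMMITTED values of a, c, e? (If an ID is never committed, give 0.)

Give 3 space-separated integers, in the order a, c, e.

Answer: 13 18 7

Derivation:
Initial committed: {a=9, c=5}
Op 1: UPDATE a=13 (auto-commit; committed a=13)
Op 2: UPDATE e=23 (auto-commit; committed e=23)
Op 3: BEGIN: in_txn=True, pending={}
Op 4: UPDATE c=18 (pending; pending now {c=18})
Op 5: COMMIT: merged ['c'] into committed; committed now {a=13, c=18, e=23}
Op 6: UPDATE e=7 (auto-commit; committed e=7)
Op 7: BEGIN: in_txn=True, pending={}
Op 8: UPDATE e=22 (pending; pending now {e=22})
Final committed: {a=13, c=18, e=7}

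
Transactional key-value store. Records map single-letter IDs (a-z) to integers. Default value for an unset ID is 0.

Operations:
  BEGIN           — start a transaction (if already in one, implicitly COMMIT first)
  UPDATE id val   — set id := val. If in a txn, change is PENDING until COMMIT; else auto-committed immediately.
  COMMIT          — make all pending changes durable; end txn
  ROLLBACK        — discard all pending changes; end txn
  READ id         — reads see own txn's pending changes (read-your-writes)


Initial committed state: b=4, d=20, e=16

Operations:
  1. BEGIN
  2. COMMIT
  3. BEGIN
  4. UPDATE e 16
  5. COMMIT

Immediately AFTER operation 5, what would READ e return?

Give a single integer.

Answer: 16

Derivation:
Initial committed: {b=4, d=20, e=16}
Op 1: BEGIN: in_txn=True, pending={}
Op 2: COMMIT: merged [] into committed; committed now {b=4, d=20, e=16}
Op 3: BEGIN: in_txn=True, pending={}
Op 4: UPDATE e=16 (pending; pending now {e=16})
Op 5: COMMIT: merged ['e'] into committed; committed now {b=4, d=20, e=16}
After op 5: visible(e) = 16 (pending={}, committed={b=4, d=20, e=16})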